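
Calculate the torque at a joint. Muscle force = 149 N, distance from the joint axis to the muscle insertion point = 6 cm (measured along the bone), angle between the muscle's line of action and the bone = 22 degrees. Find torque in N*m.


Torque = F * d * sin(theta)   (moment arm = d*sin(theta))
d = 6 cm = 0.06 m
Torque = 149 * 0.06 * sin(22)
Torque = 3.349 N*m


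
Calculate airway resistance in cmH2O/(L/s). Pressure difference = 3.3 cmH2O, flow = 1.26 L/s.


R = dP / flow
R = 3.3 / 1.26
R = 2.619 cmH2O/(L/s)


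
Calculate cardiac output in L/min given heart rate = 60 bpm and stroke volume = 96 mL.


CO = HR * SV
CO = 60 * 96 / 1000
CO = 5.76 L/min


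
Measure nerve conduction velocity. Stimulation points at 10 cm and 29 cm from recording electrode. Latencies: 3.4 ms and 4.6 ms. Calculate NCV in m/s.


Distance = (29 - 10) / 100 = 0.19 m
dt = (4.6 - 3.4) / 1000 = 0.0012 s
NCV = dist / dt = 158.3 m/s


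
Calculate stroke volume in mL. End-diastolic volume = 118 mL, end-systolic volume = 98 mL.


SV = EDV - ESV
SV = 118 - 98
SV = 20 mL


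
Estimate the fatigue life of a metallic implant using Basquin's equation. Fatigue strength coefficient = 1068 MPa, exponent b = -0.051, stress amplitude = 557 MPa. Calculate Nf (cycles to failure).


sigma_a = sigma_f' * (2Nf)^b
2Nf = (sigma_a/sigma_f')^(1/b)
2Nf = (557/1068)^(1/-0.051)
2Nf = 349503.97
Nf = 1.748e+05


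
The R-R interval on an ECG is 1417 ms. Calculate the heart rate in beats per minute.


HR = 60 / RR_interval(s)
RR = 1417 ms = 1.417 s
HR = 60 / 1.417 = 42.34 bpm


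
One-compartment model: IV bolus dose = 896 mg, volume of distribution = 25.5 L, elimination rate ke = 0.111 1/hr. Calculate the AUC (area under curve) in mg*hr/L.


C0 = Dose/Vd = 896/25.5 = 35.1373 mg/L
AUC = C0/ke = 35.1373/0.111
AUC = 316.6 mg*hr/L


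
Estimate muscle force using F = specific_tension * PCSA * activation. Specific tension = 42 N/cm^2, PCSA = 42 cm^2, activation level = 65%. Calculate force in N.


F = sigma * PCSA * activation
F = 42 * 42 * 0.65
F = 1147 N


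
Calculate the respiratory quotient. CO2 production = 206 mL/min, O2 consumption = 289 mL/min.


RQ = VCO2 / VO2
RQ = 206 / 289
RQ = 0.7128


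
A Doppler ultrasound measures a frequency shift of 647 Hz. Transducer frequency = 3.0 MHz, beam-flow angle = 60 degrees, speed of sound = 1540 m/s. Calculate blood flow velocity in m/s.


v = fd * c / (2 * f0 * cos(theta))
v = 647 * 1540 / (2 * 3.0000e+06 * cos(60))
v = 0.3321 m/s


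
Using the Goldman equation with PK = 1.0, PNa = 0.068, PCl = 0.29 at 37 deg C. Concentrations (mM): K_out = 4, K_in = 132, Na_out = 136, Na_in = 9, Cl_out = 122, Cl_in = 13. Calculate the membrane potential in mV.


Vm = (RT/F)*ln((PK*Ko + PNa*Nao + PCl*Cli)/(PK*Ki + PNa*Nai + PCl*Clo))
Numer = 17.018, Denom = 167.992
Vm = -61.19 mV


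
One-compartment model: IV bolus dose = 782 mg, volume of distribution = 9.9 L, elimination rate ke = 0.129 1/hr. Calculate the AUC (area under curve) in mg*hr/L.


C0 = Dose/Vd = 782/9.9 = 78.9899 mg/L
AUC = C0/ke = 78.9899/0.129
AUC = 612.3 mg*hr/L


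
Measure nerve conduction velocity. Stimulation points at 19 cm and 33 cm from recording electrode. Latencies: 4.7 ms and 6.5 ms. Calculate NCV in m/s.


Distance = (33 - 19) / 100 = 0.14 m
dt = (6.5 - 4.7) / 1000 = 0.0018 s
NCV = dist / dt = 77.78 m/s


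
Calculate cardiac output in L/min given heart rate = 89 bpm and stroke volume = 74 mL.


CO = HR * SV
CO = 89 * 74 / 1000
CO = 6.586 L/min


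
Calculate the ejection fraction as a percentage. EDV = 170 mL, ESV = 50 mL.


SV = EDV - ESV = 170 - 50 = 120 mL
EF = SV/EDV * 100 = 120/170 * 100
EF = 70.59%


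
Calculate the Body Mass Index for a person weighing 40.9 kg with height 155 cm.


BMI = weight / height^2
height = 155 cm = 1.55 m
BMI = 40.9 / 1.55^2
BMI = 17.02 kg/m^2


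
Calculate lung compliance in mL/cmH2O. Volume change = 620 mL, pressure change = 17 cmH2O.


C = dV / dP
C = 620 / 17
C = 36.47 mL/cmH2O


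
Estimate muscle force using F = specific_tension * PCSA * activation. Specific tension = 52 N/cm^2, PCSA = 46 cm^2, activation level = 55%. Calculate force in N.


F = sigma * PCSA * activation
F = 52 * 46 * 0.55
F = 1316 N


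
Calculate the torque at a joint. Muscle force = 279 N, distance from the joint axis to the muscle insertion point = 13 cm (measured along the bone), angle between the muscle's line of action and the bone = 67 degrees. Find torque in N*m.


Torque = F * d * sin(theta)   (moment arm = d*sin(theta))
d = 13 cm = 0.13 m
Torque = 279 * 0.13 * sin(67)
Torque = 33.39 N*m


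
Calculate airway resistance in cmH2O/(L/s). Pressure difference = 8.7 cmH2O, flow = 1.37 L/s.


R = dP / flow
R = 8.7 / 1.37
R = 6.35 cmH2O/(L/s)


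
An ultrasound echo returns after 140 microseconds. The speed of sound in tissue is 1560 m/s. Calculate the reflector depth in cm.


depth = c * t / 2
t = 140 us = 1.4000e-04 s
depth = 1560 * 1.4000e-04 / 2
depth = 0.1092 m = 10.92 cm


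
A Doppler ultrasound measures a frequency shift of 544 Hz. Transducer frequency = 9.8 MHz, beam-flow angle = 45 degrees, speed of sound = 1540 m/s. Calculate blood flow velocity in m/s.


v = fd * c / (2 * f0 * cos(theta))
v = 544 * 1540 / (2 * 9.8000e+06 * cos(45))
v = 0.06045 m/s


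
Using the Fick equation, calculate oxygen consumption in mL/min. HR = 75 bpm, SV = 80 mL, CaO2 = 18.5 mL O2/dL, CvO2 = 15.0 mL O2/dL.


CO = HR*SV = 75*80/1000 = 6 L/min
a-v O2 diff = 18.5 - 15.0 = 3.5 mL/dL
VO2 = CO * (CaO2-CvO2) * 10 dL/L
VO2 = 6 * 3.5 * 10
VO2 = 210 mL/min


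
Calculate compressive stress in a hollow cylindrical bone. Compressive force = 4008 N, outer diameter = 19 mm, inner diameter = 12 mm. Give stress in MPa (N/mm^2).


A = pi*(r_o^2 - r_i^2)
r_o = 9.5 mm, r_i = 6 mm
A = 170.431 mm^2
sigma = F/A = 4008 / 170.431
sigma = 23.52 MPa


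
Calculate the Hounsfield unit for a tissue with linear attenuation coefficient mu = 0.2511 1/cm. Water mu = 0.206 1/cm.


HU = ((mu_tissue - mu_water) / mu_water) * 1000
HU = ((0.2511 - 0.206) / 0.206) * 1000
HU = 218.9


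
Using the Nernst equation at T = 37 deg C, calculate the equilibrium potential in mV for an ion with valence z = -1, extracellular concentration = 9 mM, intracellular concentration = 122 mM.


E = (RT/(zF)) * ln(C_out/C_in)
T = 37 + 273.15 = 310.15 K
E = (8.314 * 310.15 / (-1 * 96485)) * ln(9/122)
E = 69.67 mV


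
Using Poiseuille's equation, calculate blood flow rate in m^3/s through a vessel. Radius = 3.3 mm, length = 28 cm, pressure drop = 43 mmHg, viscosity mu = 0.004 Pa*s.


Q = pi*r^4*dP / (8*mu*L)
r = 0.0033 m, L = 0.28 m
dP = 43 mmHg = 5732.846 Pa
Q = 2.3838e-04 m^3/s


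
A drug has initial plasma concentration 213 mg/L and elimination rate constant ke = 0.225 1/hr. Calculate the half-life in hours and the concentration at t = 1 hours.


t_half = ln(2) / ke = 0.693147 / 0.225 = 3.081 hr
C(t) = C0 * exp(-ke*t) = 213 * exp(-0.225*1)
C(1) = 170.1 mg/L


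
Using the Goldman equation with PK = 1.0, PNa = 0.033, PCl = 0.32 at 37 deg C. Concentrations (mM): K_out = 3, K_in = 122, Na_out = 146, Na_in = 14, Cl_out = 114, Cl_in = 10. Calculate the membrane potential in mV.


Vm = (RT/F)*ln((PK*Ko + PNa*Nao + PCl*Cli)/(PK*Ki + PNa*Nai + PCl*Clo))
Numer = 11.018, Denom = 158.942
Vm = -71.33 mV


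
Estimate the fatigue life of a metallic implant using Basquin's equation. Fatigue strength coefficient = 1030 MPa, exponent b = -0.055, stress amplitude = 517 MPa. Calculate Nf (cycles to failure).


sigma_a = sigma_f' * (2Nf)^b
2Nf = (sigma_a/sigma_f')^(1/b)
2Nf = (517/1030)^(1/-0.055)
2Nf = 277119.41
Nf = 1.386e+05


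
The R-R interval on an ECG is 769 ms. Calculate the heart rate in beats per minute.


HR = 60 / RR_interval(s)
RR = 769 ms = 0.769 s
HR = 60 / 0.769 = 78.02 bpm


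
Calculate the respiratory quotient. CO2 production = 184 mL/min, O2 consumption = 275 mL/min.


RQ = VCO2 / VO2
RQ = 184 / 275
RQ = 0.6691


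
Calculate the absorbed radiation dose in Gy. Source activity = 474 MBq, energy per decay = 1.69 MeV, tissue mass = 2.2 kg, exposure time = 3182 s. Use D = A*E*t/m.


A = 474 MBq = 4.7400e+08 Bq
E = 1.69 MeV = 2.70738e-13 J
D = A*E*t/m = 4.7400e+08*2.70738e-13*3182/2.2
D = 0.1856 Gy


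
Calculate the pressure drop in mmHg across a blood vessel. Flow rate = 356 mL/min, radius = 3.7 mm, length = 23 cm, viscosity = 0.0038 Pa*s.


dP = 8*mu*L*Q / (pi*r^4)
Q = 356 mL/min = 5.93333e-06 m^3/s
dP = 70.4601 Pa = 70.4601 / 133.322 mmHg = 0.5285 mmHg


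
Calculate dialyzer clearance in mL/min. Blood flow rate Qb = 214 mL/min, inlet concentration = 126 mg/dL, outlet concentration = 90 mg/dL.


K = Qb * (Cb_in - Cb_out) / Cb_in
K = 214 * (126 - 90) / 126
K = 61.14 mL/min


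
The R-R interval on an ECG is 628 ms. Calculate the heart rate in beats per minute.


HR = 60 / RR_interval(s)
RR = 628 ms = 0.628 s
HR = 60 / 0.628 = 95.54 bpm


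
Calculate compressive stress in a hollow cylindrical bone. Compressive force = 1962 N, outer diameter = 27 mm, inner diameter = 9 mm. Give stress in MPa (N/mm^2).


A = pi*(r_o^2 - r_i^2)
r_o = 13.5 mm, r_i = 4.5 mm
A = 508.938 mm^2
sigma = F/A = 1962 / 508.938
sigma = 3.855 MPa


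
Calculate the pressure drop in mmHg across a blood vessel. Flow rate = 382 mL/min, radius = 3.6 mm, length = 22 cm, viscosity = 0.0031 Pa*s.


dP = 8*mu*L*Q / (pi*r^4)
Q = 382 mL/min = 6.36667e-06 m^3/s
dP = 65.8305 Pa = 65.8305 / 133.322 mmHg = 0.4938 mmHg


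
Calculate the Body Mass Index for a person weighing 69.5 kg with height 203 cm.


BMI = weight / height^2
height = 203 cm = 2.03 m
BMI = 69.5 / 2.03^2
BMI = 16.87 kg/m^2


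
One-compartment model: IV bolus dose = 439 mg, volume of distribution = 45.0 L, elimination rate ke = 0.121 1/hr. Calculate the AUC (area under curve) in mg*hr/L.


C0 = Dose/Vd = 439/45.0 = 9.75556 mg/L
AUC = C0/ke = 9.75556/0.121
AUC = 80.62 mg*hr/L


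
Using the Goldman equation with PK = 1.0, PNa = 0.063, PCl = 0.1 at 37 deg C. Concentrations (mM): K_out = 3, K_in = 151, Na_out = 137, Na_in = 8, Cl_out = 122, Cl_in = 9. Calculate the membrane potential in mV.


Vm = (RT/F)*ln((PK*Ko + PNa*Nao + PCl*Cli)/(PK*Ki + PNa*Nai + PCl*Clo))
Numer = 12.531, Denom = 163.704
Vm = -68.68 mV


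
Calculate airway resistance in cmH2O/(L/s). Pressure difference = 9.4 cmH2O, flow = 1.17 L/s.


R = dP / flow
R = 9.4 / 1.17
R = 8.034 cmH2O/(L/s)


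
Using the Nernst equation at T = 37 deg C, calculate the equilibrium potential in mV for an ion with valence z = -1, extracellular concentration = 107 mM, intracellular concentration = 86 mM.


E = (RT/(zF)) * ln(C_out/C_in)
T = 37 + 273.15 = 310.15 K
E = (8.314 * 310.15 / (-1 * 96485)) * ln(107/86)
E = -5.839 mV


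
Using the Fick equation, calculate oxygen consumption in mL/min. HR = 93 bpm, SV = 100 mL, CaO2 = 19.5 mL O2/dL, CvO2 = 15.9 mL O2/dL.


CO = HR*SV = 93*100/1000 = 9.3 L/min
a-v O2 diff = 19.5 - 15.9 = 3.6 mL/dL
VO2 = CO * (CaO2-CvO2) * 10 dL/L
VO2 = 9.3 * 3.6 * 10
VO2 = 334.8 mL/min


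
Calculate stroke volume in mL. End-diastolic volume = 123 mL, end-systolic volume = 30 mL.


SV = EDV - ESV
SV = 123 - 30
SV = 93 mL


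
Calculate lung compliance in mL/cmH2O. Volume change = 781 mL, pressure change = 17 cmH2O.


C = dV / dP
C = 781 / 17
C = 45.94 mL/cmH2O


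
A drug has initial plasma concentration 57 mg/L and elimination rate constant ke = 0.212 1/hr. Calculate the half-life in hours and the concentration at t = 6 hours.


t_half = ln(2) / ke = 0.693147 / 0.212 = 3.27 hr
C(t) = C0 * exp(-ke*t) = 57 * exp(-0.212*6)
C(6) = 15.98 mg/L


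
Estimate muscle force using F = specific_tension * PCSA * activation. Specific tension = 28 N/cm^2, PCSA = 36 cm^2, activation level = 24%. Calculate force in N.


F = sigma * PCSA * activation
F = 28 * 36 * 0.24
F = 241.9 N


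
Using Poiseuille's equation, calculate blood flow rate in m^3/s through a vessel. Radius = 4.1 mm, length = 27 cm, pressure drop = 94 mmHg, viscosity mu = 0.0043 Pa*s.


Q = pi*r^4*dP / (8*mu*L)
r = 0.0041 m, L = 0.27 m
dP = 94 mmHg = 12532.268 Pa
Q = 0.001198 m^3/s


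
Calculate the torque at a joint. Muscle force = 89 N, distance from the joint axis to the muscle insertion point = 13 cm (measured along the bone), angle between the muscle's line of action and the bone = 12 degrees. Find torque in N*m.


Torque = F * d * sin(theta)   (moment arm = d*sin(theta))
d = 13 cm = 0.13 m
Torque = 89 * 0.13 * sin(12)
Torque = 2.406 N*m


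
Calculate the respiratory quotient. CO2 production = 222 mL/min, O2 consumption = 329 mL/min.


RQ = VCO2 / VO2
RQ = 222 / 329
RQ = 0.6748


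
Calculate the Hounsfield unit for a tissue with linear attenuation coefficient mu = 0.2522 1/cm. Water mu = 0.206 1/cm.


HU = ((mu_tissue - mu_water) / mu_water) * 1000
HU = ((0.2522 - 0.206) / 0.206) * 1000
HU = 224.3


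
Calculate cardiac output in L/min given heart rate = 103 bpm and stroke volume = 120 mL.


CO = HR * SV
CO = 103 * 120 / 1000
CO = 12.36 L/min


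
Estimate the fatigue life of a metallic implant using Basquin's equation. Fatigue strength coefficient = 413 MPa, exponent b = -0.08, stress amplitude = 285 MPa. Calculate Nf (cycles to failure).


sigma_a = sigma_f' * (2Nf)^b
2Nf = (sigma_a/sigma_f')^(1/b)
2Nf = (285/413)^(1/-0.08)
2Nf = 103.23213
Nf = 51.62


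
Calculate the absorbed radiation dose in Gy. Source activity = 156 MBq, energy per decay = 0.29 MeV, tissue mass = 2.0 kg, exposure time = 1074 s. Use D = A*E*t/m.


A = 156 MBq = 1.5600e+08 Bq
E = 0.29 MeV = 4.6458e-14 J
D = A*E*t/m = 1.5600e+08*4.6458e-14*1074/2.0
D = 0.003892 Gy


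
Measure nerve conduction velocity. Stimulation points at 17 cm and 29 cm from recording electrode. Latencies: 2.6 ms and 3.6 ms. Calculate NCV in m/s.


Distance = (29 - 17) / 100 = 0.12 m
dt = (3.6 - 2.6) / 1000 = 0.001 s
NCV = dist / dt = 120 m/s


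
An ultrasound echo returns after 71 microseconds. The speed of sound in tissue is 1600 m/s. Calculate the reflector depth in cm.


depth = c * t / 2
t = 71 us = 7.1000e-05 s
depth = 1600 * 7.1000e-05 / 2
depth = 0.0568 m = 5.68 cm


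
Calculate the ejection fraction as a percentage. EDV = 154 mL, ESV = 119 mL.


SV = EDV - ESV = 154 - 119 = 35 mL
EF = SV/EDV * 100 = 35/154 * 100
EF = 22.73%


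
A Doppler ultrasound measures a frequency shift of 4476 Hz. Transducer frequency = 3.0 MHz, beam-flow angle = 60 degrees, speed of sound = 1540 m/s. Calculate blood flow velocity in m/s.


v = fd * c / (2 * f0 * cos(theta))
v = 4476 * 1540 / (2 * 3.0000e+06 * cos(60))
v = 2.298 m/s


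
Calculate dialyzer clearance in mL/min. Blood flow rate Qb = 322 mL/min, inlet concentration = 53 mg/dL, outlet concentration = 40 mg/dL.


K = Qb * (Cb_in - Cb_out) / Cb_in
K = 322 * (53 - 40) / 53
K = 78.98 mL/min


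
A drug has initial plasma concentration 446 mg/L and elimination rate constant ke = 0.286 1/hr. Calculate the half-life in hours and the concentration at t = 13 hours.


t_half = ln(2) / ke = 0.693147 / 0.286 = 2.424 hr
C(t) = C0 * exp(-ke*t) = 446 * exp(-0.286*13)
C(13) = 10.83 mg/L


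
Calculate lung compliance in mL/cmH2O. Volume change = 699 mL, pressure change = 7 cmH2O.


C = dV / dP
C = 699 / 7
C = 99.86 mL/cmH2O


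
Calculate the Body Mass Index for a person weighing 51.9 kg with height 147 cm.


BMI = weight / height^2
height = 147 cm = 1.47 m
BMI = 51.9 / 1.47^2
BMI = 24.02 kg/m^2


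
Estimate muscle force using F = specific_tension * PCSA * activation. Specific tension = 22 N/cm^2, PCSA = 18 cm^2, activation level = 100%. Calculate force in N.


F = sigma * PCSA * activation
F = 22 * 18 * 1
F = 396 N


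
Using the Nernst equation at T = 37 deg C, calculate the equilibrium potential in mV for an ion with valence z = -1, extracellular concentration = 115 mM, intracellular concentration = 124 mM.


E = (RT/(zF)) * ln(C_out/C_in)
T = 37 + 273.15 = 310.15 K
E = (8.314 * 310.15 / (-1 * 96485)) * ln(115/124)
E = 2.014 mV


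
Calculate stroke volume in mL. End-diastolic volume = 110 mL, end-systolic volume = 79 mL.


SV = EDV - ESV
SV = 110 - 79
SV = 31 mL


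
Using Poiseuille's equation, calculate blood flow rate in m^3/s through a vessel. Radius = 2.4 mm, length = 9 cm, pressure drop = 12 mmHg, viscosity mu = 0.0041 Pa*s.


Q = pi*r^4*dP / (8*mu*L)
r = 0.0024 m, L = 0.09 m
dP = 12 mmHg = 1599.864 Pa
Q = 5.6489e-05 m^3/s


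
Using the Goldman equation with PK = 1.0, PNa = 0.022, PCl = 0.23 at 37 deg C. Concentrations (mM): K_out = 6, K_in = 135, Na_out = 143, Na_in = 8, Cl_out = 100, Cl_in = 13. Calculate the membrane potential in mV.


Vm = (RT/F)*ln((PK*Ko + PNa*Nao + PCl*Cli)/(PK*Ki + PNa*Nai + PCl*Clo))
Numer = 12.136, Denom = 158.176
Vm = -68.62 mV


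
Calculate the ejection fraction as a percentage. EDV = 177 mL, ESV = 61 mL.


SV = EDV - ESV = 177 - 61 = 116 mL
EF = SV/EDV * 100 = 116/177 * 100
EF = 65.54%


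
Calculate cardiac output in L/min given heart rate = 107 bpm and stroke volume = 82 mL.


CO = HR * SV
CO = 107 * 82 / 1000
CO = 8.774 L/min


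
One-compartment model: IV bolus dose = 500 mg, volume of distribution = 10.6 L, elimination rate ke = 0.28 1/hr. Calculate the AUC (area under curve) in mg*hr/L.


C0 = Dose/Vd = 500/10.6 = 47.1698 mg/L
AUC = C0/ke = 47.1698/0.28
AUC = 168.5 mg*hr/L


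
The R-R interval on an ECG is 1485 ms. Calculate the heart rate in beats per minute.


HR = 60 / RR_interval(s)
RR = 1485 ms = 1.485 s
HR = 60 / 1.485 = 40.4 bpm


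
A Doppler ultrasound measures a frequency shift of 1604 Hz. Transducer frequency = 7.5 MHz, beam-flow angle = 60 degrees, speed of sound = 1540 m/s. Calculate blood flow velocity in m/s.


v = fd * c / (2 * f0 * cos(theta))
v = 1604 * 1540 / (2 * 7.5000e+06 * cos(60))
v = 0.3294 m/s


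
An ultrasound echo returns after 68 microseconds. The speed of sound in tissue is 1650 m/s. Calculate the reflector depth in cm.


depth = c * t / 2
t = 68 us = 6.8000e-05 s
depth = 1650 * 6.8000e-05 / 2
depth = 0.0561 m = 5.61 cm


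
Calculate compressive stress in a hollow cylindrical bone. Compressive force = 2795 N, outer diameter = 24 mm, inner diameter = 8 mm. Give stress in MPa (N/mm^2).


A = pi*(r_o^2 - r_i^2)
r_o = 12 mm, r_i = 4 mm
A = 402.124 mm^2
sigma = F/A = 2795 / 402.124
sigma = 6.951 MPa


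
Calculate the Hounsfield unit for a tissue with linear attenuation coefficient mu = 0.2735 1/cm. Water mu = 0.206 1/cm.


HU = ((mu_tissue - mu_water) / mu_water) * 1000
HU = ((0.2735 - 0.206) / 0.206) * 1000
HU = 327.7


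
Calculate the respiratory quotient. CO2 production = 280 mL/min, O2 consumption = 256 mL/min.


RQ = VCO2 / VO2
RQ = 280 / 256
RQ = 1.094


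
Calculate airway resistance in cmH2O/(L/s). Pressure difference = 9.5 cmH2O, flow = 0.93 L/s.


R = dP / flow
R = 9.5 / 0.93
R = 10.22 cmH2O/(L/s)


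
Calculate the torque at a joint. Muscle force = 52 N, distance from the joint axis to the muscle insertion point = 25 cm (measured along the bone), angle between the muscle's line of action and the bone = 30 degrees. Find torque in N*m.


Torque = F * d * sin(theta)   (moment arm = d*sin(theta))
d = 25 cm = 0.25 m
Torque = 52 * 0.25 * sin(30)
Torque = 6.5 N*m


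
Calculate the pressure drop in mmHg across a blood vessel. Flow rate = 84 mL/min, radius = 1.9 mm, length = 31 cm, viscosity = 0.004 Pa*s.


dP = 8*mu*L*Q / (pi*r^4)
Q = 84 mL/min = 1.4e-06 m^3/s
dP = 339.215 Pa = 339.215 / 133.322 mmHg = 2.544 mmHg


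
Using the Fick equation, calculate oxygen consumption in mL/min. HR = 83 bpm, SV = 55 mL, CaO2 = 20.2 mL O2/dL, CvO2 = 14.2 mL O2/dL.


CO = HR*SV = 83*55/1000 = 4.565 L/min
a-v O2 diff = 20.2 - 14.2 = 6 mL/dL
VO2 = CO * (CaO2-CvO2) * 10 dL/L
VO2 = 4.565 * 6 * 10
VO2 = 273.9 mL/min


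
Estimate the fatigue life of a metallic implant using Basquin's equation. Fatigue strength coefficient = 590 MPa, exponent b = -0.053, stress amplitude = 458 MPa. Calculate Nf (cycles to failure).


sigma_a = sigma_f' * (2Nf)^b
2Nf = (sigma_a/sigma_f')^(1/b)
2Nf = (458/590)^(1/-0.053)
2Nf = 118.90979
Nf = 59.45


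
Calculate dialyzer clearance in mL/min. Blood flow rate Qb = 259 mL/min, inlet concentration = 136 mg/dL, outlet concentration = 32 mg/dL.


K = Qb * (Cb_in - Cb_out) / Cb_in
K = 259 * (136 - 32) / 136
K = 198.1 mL/min


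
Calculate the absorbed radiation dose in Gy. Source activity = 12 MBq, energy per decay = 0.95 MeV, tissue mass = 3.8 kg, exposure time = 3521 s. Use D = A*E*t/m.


A = 12 MBq = 1.2000e+07 Bq
E = 0.95 MeV = 1.5219e-13 J
D = A*E*t/m = 1.2000e+07*1.5219e-13*3521/3.8
D = 0.001692 Gy


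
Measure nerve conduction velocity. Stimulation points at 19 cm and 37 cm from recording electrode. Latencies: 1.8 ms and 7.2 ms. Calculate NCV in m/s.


Distance = (37 - 19) / 100 = 0.18 m
dt = (7.2 - 1.8) / 1000 = 0.0054 s
NCV = dist / dt = 33.33 m/s


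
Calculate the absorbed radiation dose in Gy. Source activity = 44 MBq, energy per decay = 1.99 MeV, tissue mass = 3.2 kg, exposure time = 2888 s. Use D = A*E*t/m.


A = 44 MBq = 4.4000e+07 Bq
E = 1.99 MeV = 3.18798e-13 J
D = A*E*t/m = 4.4000e+07*3.18798e-13*2888/3.2
D = 0.01266 Gy


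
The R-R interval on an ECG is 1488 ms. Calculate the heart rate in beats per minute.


HR = 60 / RR_interval(s)
RR = 1488 ms = 1.488 s
HR = 60 / 1.488 = 40.32 bpm


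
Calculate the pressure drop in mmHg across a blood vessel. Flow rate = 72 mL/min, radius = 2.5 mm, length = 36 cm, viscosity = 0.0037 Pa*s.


dP = 8*mu*L*Q / (pi*r^4)
Q = 72 mL/min = 1.2e-06 m^3/s
dP = 104.199 Pa = 104.199 / 133.322 mmHg = 0.7816 mmHg


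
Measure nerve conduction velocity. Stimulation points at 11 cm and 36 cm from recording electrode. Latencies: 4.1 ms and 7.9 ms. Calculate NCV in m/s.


Distance = (36 - 11) / 100 = 0.25 m
dt = (7.9 - 4.1) / 1000 = 0.0038 s
NCV = dist / dt = 65.79 m/s


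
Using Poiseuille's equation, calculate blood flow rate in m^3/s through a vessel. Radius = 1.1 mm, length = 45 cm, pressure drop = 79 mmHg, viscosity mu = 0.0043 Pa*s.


Q = pi*r^4*dP / (8*mu*L)
r = 0.0011 m, L = 0.45 m
dP = 79 mmHg = 10532.438 Pa
Q = 3.1295e-06 m^3/s


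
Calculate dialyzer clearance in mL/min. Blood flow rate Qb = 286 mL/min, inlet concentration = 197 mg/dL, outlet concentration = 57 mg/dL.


K = Qb * (Cb_in - Cb_out) / Cb_in
K = 286 * (197 - 57) / 197
K = 203.2 mL/min


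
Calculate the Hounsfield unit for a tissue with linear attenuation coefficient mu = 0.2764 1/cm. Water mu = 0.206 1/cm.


HU = ((mu_tissue - mu_water) / mu_water) * 1000
HU = ((0.2764 - 0.206) / 0.206) * 1000
HU = 341.7


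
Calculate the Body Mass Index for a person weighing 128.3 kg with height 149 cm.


BMI = weight / height^2
height = 149 cm = 1.49 m
BMI = 128.3 / 1.49^2
BMI = 57.79 kg/m^2


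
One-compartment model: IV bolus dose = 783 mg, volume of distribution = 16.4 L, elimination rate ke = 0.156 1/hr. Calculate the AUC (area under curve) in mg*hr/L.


C0 = Dose/Vd = 783/16.4 = 47.7439 mg/L
AUC = C0/ke = 47.7439/0.156
AUC = 306.1 mg*hr/L


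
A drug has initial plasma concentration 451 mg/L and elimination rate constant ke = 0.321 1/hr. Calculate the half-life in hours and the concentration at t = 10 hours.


t_half = ln(2) / ke = 0.693147 / 0.321 = 2.159 hr
C(t) = C0 * exp(-ke*t) = 451 * exp(-0.321*10)
C(10) = 18.2 mg/L


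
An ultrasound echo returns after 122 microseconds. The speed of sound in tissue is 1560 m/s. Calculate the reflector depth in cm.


depth = c * t / 2
t = 122 us = 1.2200e-04 s
depth = 1560 * 1.2200e-04 / 2
depth = 0.09516 m = 9.516 cm


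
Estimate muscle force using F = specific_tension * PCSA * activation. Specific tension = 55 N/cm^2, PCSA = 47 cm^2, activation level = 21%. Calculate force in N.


F = sigma * PCSA * activation
F = 55 * 47 * 0.21
F = 542.9 N


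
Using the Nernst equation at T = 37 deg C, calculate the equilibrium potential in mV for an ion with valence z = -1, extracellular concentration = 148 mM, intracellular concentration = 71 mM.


E = (RT/(zF)) * ln(C_out/C_in)
T = 37 + 273.15 = 310.15 K
E = (8.314 * 310.15 / (-1 * 96485)) * ln(148/71)
E = -19.63 mV


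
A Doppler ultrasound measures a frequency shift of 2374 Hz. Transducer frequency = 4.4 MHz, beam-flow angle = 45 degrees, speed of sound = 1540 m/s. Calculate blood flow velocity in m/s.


v = fd * c / (2 * f0 * cos(theta))
v = 2374 * 1540 / (2 * 4.4000e+06 * cos(45))
v = 0.5875 m/s


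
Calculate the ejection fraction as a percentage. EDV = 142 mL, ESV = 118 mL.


SV = EDV - ESV = 142 - 118 = 24 mL
EF = SV/EDV * 100 = 24/142 * 100
EF = 16.9%


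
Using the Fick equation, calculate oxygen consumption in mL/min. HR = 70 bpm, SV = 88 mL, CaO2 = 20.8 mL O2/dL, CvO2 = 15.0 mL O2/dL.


CO = HR*SV = 70*88/1000 = 6.16 L/min
a-v O2 diff = 20.8 - 15.0 = 5.8 mL/dL
VO2 = CO * (CaO2-CvO2) * 10 dL/L
VO2 = 6.16 * 5.8 * 10
VO2 = 357.3 mL/min


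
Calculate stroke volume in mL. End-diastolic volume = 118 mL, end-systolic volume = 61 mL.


SV = EDV - ESV
SV = 118 - 61
SV = 57 mL


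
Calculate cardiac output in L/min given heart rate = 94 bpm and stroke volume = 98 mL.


CO = HR * SV
CO = 94 * 98 / 1000
CO = 9.212 L/min


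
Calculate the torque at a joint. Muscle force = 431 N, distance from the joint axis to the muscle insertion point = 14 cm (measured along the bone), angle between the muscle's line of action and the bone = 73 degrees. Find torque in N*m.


Torque = F * d * sin(theta)   (moment arm = d*sin(theta))
d = 14 cm = 0.14 m
Torque = 431 * 0.14 * sin(73)
Torque = 57.7 N*m


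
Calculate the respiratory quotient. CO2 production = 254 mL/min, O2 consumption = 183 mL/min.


RQ = VCO2 / VO2
RQ = 254 / 183
RQ = 1.388


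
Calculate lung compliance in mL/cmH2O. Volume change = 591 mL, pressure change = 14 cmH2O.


C = dV / dP
C = 591 / 14
C = 42.21 mL/cmH2O


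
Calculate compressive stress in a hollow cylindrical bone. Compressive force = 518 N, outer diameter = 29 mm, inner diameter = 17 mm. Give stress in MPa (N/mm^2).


A = pi*(r_o^2 - r_i^2)
r_o = 14.5 mm, r_i = 8.5 mm
A = 433.54 mm^2
sigma = F/A = 518 / 433.54
sigma = 1.195 MPa


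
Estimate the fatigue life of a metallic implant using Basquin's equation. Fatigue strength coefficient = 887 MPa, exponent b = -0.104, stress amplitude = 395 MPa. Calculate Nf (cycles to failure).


sigma_a = sigma_f' * (2Nf)^b
2Nf = (sigma_a/sigma_f')^(1/b)
2Nf = (395/887)^(1/-0.104)
2Nf = 2388.5793
Nf = 1194


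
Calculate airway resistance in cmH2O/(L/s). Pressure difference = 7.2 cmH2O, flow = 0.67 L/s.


R = dP / flow
R = 7.2 / 0.67
R = 10.75 cmH2O/(L/s)


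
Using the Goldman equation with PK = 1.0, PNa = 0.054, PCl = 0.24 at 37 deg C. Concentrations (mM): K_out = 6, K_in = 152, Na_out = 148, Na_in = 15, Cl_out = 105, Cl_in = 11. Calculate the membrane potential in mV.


Vm = (RT/F)*ln((PK*Ko + PNa*Nao + PCl*Cli)/(PK*Ki + PNa*Nai + PCl*Clo))
Numer = 16.632, Denom = 178.01
Vm = -63.35 mV


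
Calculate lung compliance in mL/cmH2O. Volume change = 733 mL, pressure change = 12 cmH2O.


C = dV / dP
C = 733 / 12
C = 61.08 mL/cmH2O


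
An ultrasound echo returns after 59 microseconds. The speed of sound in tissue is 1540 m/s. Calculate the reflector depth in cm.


depth = c * t / 2
t = 59 us = 5.9000e-05 s
depth = 1540 * 5.9000e-05 / 2
depth = 0.04543 m = 4.543 cm


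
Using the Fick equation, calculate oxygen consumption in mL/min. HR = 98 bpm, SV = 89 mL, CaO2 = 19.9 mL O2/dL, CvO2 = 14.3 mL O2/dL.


CO = HR*SV = 98*89/1000 = 8.722 L/min
a-v O2 diff = 19.9 - 14.3 = 5.6 mL/dL
VO2 = CO * (CaO2-CvO2) * 10 dL/L
VO2 = 8.722 * 5.6 * 10
VO2 = 488.4 mL/min


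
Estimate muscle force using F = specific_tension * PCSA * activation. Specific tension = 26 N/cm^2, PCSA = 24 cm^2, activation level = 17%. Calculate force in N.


F = sigma * PCSA * activation
F = 26 * 24 * 0.17
F = 106.1 N


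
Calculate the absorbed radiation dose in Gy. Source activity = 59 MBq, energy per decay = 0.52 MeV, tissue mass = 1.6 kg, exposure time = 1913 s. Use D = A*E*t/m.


A = 59 MBq = 5.9000e+07 Bq
E = 0.52 MeV = 8.3304e-14 J
D = A*E*t/m = 5.9000e+07*8.3304e-14*1913/1.6
D = 0.005876 Gy


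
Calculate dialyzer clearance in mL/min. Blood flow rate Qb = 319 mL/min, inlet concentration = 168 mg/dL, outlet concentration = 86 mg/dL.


K = Qb * (Cb_in - Cb_out) / Cb_in
K = 319 * (168 - 86) / 168
K = 155.7 mL/min


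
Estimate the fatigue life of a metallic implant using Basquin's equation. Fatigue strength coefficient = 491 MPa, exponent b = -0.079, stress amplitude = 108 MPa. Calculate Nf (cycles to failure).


sigma_a = sigma_f' * (2Nf)^b
2Nf = (sigma_a/sigma_f')^(1/b)
2Nf = (108/491)^(1/-0.079)
2Nf = 2.1124259e+08
Nf = 1.0562e+08


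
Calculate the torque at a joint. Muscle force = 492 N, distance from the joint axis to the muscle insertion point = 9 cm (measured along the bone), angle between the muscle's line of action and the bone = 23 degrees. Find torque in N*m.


Torque = F * d * sin(theta)   (moment arm = d*sin(theta))
d = 9 cm = 0.09 m
Torque = 492 * 0.09 * sin(23)
Torque = 17.3 N*m


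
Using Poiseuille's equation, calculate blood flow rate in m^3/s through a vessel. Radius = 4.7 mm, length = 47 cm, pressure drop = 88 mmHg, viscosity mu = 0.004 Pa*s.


Q = pi*r^4*dP / (8*mu*L)
r = 0.0047 m, L = 0.47 m
dP = 88 mmHg = 11732.336 Pa
Q = 0.001196 m^3/s


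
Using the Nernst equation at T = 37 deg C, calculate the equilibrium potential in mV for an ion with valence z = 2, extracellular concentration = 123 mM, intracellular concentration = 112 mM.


E = (RT/(zF)) * ln(C_out/C_in)
T = 37 + 273.15 = 310.15 K
E = (8.314 * 310.15 / (2 * 96485)) * ln(123/112)
E = 1.252 mV


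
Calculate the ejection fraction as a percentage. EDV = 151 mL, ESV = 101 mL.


SV = EDV - ESV = 151 - 101 = 50 mL
EF = SV/EDV * 100 = 50/151 * 100
EF = 33.11%


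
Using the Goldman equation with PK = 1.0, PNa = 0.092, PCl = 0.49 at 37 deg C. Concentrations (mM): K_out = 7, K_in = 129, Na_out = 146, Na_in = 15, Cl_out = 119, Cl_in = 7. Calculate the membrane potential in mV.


Vm = (RT/F)*ln((PK*Ko + PNa*Nao + PCl*Cli)/(PK*Ki + PNa*Nai + PCl*Clo))
Numer = 23.862, Denom = 188.69
Vm = -55.26 mV


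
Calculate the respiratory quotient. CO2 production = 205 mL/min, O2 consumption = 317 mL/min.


RQ = VCO2 / VO2
RQ = 205 / 317
RQ = 0.6467


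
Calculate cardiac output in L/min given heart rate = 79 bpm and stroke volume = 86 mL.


CO = HR * SV
CO = 79 * 86 / 1000
CO = 6.794 L/min


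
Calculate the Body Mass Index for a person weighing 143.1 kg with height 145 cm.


BMI = weight / height^2
height = 145 cm = 1.45 m
BMI = 143.1 / 1.45^2
BMI = 68.06 kg/m^2


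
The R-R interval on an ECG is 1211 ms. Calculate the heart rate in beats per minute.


HR = 60 / RR_interval(s)
RR = 1211 ms = 1.211 s
HR = 60 / 1.211 = 49.55 bpm


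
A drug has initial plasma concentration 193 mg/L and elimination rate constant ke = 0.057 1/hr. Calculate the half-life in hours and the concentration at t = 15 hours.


t_half = ln(2) / ke = 0.693147 / 0.057 = 12.16 hr
C(t) = C0 * exp(-ke*t) = 193 * exp(-0.057*15)
C(15) = 82.08 mg/L


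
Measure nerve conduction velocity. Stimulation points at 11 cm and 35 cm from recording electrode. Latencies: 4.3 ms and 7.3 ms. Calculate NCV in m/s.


Distance = (35 - 11) / 100 = 0.24 m
dt = (7.3 - 4.3) / 1000 = 0.003 s
NCV = dist / dt = 80 m/s


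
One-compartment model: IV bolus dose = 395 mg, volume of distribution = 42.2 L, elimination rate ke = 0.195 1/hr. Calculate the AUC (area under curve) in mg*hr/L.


C0 = Dose/Vd = 395/42.2 = 9.36019 mg/L
AUC = C0/ke = 9.36019/0.195
AUC = 48 mg*hr/L


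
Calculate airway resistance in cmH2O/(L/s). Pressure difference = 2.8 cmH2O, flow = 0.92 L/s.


R = dP / flow
R = 2.8 / 0.92
R = 3.043 cmH2O/(L/s)


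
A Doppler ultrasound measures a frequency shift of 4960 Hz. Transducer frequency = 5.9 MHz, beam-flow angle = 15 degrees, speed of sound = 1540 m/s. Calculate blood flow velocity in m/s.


v = fd * c / (2 * f0 * cos(theta))
v = 4960 * 1540 / (2 * 5.9000e+06 * cos(15))
v = 0.6702 m/s


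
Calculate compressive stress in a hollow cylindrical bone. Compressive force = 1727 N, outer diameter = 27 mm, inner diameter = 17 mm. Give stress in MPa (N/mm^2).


A = pi*(r_o^2 - r_i^2)
r_o = 13.5 mm, r_i = 8.5 mm
A = 345.575 mm^2
sigma = F/A = 1727 / 345.575
sigma = 4.997 MPa


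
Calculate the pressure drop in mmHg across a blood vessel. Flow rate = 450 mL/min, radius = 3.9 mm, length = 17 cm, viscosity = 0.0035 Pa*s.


dP = 8*mu*L*Q / (pi*r^4)
Q = 450 mL/min = 7.5e-06 m^3/s
dP = 49.1202 Pa = 49.1202 / 133.322 mmHg = 0.3684 mmHg


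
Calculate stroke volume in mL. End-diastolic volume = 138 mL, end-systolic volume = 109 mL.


SV = EDV - ESV
SV = 138 - 109
SV = 29 mL


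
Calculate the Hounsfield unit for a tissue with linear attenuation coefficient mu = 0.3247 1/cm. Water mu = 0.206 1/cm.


HU = ((mu_tissue - mu_water) / mu_water) * 1000
HU = ((0.3247 - 0.206) / 0.206) * 1000
HU = 576.2


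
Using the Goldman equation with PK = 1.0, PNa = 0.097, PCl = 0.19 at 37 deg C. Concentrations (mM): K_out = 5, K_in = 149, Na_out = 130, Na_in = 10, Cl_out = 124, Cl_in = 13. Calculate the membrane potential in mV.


Vm = (RT/F)*ln((PK*Ko + PNa*Nao + PCl*Cli)/(PK*Ki + PNa*Nai + PCl*Clo))
Numer = 20.08, Denom = 173.53
Vm = -57.64 mV


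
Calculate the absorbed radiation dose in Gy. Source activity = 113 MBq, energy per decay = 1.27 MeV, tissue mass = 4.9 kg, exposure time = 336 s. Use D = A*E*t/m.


A = 113 MBq = 1.1300e+08 Bq
E = 1.27 MeV = 2.03454e-13 J
D = A*E*t/m = 1.1300e+08*2.03454e-13*336/4.9
D = 0.001576 Gy


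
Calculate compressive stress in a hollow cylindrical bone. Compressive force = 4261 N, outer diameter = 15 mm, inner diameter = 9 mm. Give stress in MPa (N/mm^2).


A = pi*(r_o^2 - r_i^2)
r_o = 7.5 mm, r_i = 4.5 mm
A = 113.097 mm^2
sigma = F/A = 4261 / 113.097
sigma = 37.68 MPa


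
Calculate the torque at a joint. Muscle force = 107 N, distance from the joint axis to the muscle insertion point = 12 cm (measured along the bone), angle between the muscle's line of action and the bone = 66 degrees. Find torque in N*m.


Torque = F * d * sin(theta)   (moment arm = d*sin(theta))
d = 12 cm = 0.12 m
Torque = 107 * 0.12 * sin(66)
Torque = 11.73 N*m


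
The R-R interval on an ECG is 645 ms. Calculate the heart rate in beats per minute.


HR = 60 / RR_interval(s)
RR = 645 ms = 0.645 s
HR = 60 / 0.645 = 93.02 bpm


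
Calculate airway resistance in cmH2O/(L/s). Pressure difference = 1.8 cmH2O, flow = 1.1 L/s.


R = dP / flow
R = 1.8 / 1.1
R = 1.636 cmH2O/(L/s)


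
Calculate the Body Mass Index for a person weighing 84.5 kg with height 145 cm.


BMI = weight / height^2
height = 145 cm = 1.45 m
BMI = 84.5 / 1.45^2
BMI = 40.19 kg/m^2


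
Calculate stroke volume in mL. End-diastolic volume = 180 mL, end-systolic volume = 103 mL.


SV = EDV - ESV
SV = 180 - 103
SV = 77 mL


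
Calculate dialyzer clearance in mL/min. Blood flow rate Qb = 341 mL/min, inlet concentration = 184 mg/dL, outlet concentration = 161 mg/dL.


K = Qb * (Cb_in - Cb_out) / Cb_in
K = 341 * (184 - 161) / 184
K = 42.62 mL/min


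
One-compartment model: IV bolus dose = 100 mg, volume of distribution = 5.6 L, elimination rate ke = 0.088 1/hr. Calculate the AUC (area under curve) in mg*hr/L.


C0 = Dose/Vd = 100/5.6 = 17.8571 mg/L
AUC = C0/ke = 17.8571/0.088
AUC = 202.9 mg*hr/L


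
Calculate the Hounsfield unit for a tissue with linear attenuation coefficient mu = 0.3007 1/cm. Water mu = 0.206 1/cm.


HU = ((mu_tissue - mu_water) / mu_water) * 1000
HU = ((0.3007 - 0.206) / 0.206) * 1000
HU = 459.7


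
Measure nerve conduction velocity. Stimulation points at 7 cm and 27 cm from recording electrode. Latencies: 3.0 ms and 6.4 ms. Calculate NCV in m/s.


Distance = (27 - 7) / 100 = 0.2 m
dt = (6.4 - 3.0) / 1000 = 0.0034 s
NCV = dist / dt = 58.82 m/s


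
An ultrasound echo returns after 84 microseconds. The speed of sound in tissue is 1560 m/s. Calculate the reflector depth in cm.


depth = c * t / 2
t = 84 us = 8.4000e-05 s
depth = 1560 * 8.4000e-05 / 2
depth = 0.06552 m = 6.552 cm


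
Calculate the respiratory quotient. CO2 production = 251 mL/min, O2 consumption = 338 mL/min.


RQ = VCO2 / VO2
RQ = 251 / 338
RQ = 0.7426


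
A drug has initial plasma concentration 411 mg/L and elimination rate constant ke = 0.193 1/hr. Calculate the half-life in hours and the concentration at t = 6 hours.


t_half = ln(2) / ke = 0.693147 / 0.193 = 3.591 hr
C(t) = C0 * exp(-ke*t) = 411 * exp(-0.193*6)
C(6) = 129.1 mg/L


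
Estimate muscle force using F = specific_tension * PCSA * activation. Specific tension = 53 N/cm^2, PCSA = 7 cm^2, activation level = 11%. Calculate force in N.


F = sigma * PCSA * activation
F = 53 * 7 * 0.11
F = 40.81 N


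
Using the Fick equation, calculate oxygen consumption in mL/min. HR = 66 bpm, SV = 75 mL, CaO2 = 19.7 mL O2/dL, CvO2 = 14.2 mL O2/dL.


CO = HR*SV = 66*75/1000 = 4.95 L/min
a-v O2 diff = 19.7 - 14.2 = 5.5 mL/dL
VO2 = CO * (CaO2-CvO2) * 10 dL/L
VO2 = 4.95 * 5.5 * 10
VO2 = 272.2 mL/min


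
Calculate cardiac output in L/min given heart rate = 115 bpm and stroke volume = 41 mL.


CO = HR * SV
CO = 115 * 41 / 1000
CO = 4.715 L/min


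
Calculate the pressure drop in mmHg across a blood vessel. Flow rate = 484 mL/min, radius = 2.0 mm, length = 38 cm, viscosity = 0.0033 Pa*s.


dP = 8*mu*L*Q / (pi*r^4)
Q = 484 mL/min = 8.06667e-06 m^3/s
dP = 1609.95 Pa = 1609.95 / 133.322 mmHg = 12.08 mmHg


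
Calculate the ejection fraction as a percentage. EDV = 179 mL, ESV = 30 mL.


SV = EDV - ESV = 179 - 30 = 149 mL
EF = SV/EDV * 100 = 149/179 * 100
EF = 83.24%


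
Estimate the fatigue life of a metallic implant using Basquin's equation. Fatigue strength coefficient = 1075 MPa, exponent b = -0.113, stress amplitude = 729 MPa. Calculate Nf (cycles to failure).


sigma_a = sigma_f' * (2Nf)^b
2Nf = (sigma_a/sigma_f')^(1/b)
2Nf = (729/1075)^(1/-0.113)
2Nf = 31.099374
Nf = 15.55


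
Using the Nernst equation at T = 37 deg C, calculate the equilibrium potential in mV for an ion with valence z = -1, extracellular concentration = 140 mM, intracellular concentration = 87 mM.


E = (RT/(zF)) * ln(C_out/C_in)
T = 37 + 273.15 = 310.15 K
E = (8.314 * 310.15 / (-1 * 96485)) * ln(140/87)
E = -12.71 mV


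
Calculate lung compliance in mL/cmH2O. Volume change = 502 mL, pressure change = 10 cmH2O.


C = dV / dP
C = 502 / 10
C = 50.2 mL/cmH2O


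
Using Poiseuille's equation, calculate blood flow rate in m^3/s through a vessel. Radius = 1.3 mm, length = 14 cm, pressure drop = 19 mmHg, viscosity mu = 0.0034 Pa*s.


Q = pi*r^4*dP / (8*mu*L)
r = 0.0013 m, L = 0.14 m
dP = 19 mmHg = 2533.118 Pa
Q = 5.9687e-06 m^3/s


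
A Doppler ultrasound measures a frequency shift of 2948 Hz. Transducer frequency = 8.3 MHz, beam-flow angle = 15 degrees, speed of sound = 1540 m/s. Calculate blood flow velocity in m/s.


v = fd * c / (2 * f0 * cos(theta))
v = 2948 * 1540 / (2 * 8.3000e+06 * cos(15))
v = 0.2831 m/s


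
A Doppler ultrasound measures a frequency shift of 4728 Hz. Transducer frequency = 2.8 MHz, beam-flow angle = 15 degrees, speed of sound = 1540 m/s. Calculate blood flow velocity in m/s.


v = fd * c / (2 * f0 * cos(theta))
v = 4728 * 1540 / (2 * 2.8000e+06 * cos(15))
v = 1.346 m/s


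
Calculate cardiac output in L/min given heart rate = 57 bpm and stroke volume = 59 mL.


CO = HR * SV
CO = 57 * 59 / 1000
CO = 3.363 L/min
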